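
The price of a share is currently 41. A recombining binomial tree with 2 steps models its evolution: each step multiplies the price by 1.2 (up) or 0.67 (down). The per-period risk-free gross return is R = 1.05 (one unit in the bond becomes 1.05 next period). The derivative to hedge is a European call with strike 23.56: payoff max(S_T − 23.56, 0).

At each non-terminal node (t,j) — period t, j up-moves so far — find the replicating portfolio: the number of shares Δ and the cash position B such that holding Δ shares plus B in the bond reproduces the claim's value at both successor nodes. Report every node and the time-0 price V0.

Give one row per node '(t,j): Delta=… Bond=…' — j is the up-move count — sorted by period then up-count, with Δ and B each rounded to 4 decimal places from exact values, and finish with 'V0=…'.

Risk-neutral probability p* = (R−d)/(u−d) = (1.05−0.67)/(1.2−0.67) = 0.7170.
Terminal values V(2,·): V(2,0)=0.0000, V(2,1)=9.4040, V(2,2)=35.4800
Node (1,0) S=27.4700: V=(p*·9.4040+(1−p*)·0.0000)/1.05=6.4214; Δ=(9.4040−0.0000)/(32.9640−18.4049)=0.6459; B=V−Δ·S=-11.3220
Node (1,1) S=49.2000: V=(p*·35.4800+(1−p*)·9.4040)/1.05=26.7619; Δ=(35.4800−9.4040)/(59.0400−32.9640)=1.0000; B=V−Δ·S=-22.4381
Node (0,0) S=41.0000: V=(p*·26.7619+(1−p*)·6.4214)/1.05=20.0049; Δ=(26.7619−6.4214)/(49.2000−27.4700)=0.9361; B=V−Δ·S=-18.3734
Each (Δ,B) replicates both successor values, so the strategy is self-financing and V0 is arbitrage-free.

(0,0): Delta=0.9361 Bond=-18.3734
(1,0): Delta=0.6459 Bond=-11.3220
(1,1): Delta=1.0000 Bond=-22.4381
V0=20.0049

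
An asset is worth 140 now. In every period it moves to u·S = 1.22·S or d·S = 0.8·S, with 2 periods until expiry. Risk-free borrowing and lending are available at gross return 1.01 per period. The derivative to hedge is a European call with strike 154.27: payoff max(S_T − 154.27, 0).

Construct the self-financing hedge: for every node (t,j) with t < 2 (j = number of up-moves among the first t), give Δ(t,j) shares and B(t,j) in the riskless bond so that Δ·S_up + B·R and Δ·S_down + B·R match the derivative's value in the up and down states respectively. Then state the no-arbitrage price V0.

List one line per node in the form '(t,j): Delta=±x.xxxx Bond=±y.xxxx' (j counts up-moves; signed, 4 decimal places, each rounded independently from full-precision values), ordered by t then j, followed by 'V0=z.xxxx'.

Risk-neutral probability p* = (R−d)/(u−d) = (1.01−0.8)/(1.22−0.8) = 0.5000.
Terminal payoffs: V(2,0)=0.0000, V(2,1)=0.0000, V(2,2)=54.1060
Node (1,0) S=112.0000: V=(p*·0.0000+(1−p*)·0.0000)/1.01=0.0000; Δ=(0.0000−0.0000)/(136.6400−89.6000)=0.0000; B=V−Δ·S=0.0000
Node (1,1) S=170.8000: V=(p*·54.1060+(1−p*)·0.0000)/1.01=26.7851; Δ=(54.1060−0.0000)/(208.3760−136.6400)=0.7542; B=V−Δ·S=-102.0387
Node (0,0) S=140.0000: V=(p*·26.7851+(1−p*)·0.0000)/1.01=13.2600; Δ=(26.7851−0.0000)/(170.8000−112.0000)=0.4555; B=V−Δ·S=-50.5142
The time-0 hedge costs 13.2600, which is the no-arbitrage price.

(0,0): Delta=0.4555 Bond=-50.5142
(1,0): Delta=0.0000 Bond=0.0000
(1,1): Delta=0.7542 Bond=-102.0387
V0=13.2600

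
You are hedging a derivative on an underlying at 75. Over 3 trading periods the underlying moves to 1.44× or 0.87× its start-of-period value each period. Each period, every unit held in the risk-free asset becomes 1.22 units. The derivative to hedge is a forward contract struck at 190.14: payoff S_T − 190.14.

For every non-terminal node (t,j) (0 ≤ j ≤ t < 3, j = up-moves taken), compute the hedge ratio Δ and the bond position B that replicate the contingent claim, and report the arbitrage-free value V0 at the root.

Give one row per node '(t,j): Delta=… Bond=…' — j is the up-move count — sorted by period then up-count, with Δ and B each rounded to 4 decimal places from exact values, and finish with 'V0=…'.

(0,0): Delta=1.0000 Bond=-104.7114
(1,0): Delta=1.0000 Bond=-127.7479
(1,1): Delta=1.0000 Bond=-127.7479
(2,0): Delta=1.0000 Bond=-155.8525
(2,1): Delta=1.0000 Bond=-155.8525
(2,2): Delta=1.0000 Bond=-155.8525
V0=-29.7114

No-arbitrage ⇒ martingale measure with p* = (R−d)/(u−d) = 0.6140.
Terminal payoffs: V(3,0)=-140.7523, V(3,1)=-108.3948, V(3,2)=-54.8376, V(3,3)=33.8088
  t=2,j=0: stock 56.7675 → up 81.7452 (V=-108.3948), down 49.3877 (V=-140.7523). Price -99.0850; hedge Δ=1.0000, bond B=-155.8525.
  t=2,j=1: stock 93.9600 → up 135.3024 (V=-54.8376), down 81.7452 (V=-108.3948). Price -61.8925; hedge Δ=1.0000, bond B=-155.8525.
  t=2,j=2: stock 155.5200 → up 223.9488 (V=33.8088), down 135.3024 (V=-54.8376). Price -0.3325; hedge Δ=1.0000, bond B=-155.8525.
  t=1,j=0: stock 65.2500 → up 93.9600 (V=-61.8925), down 56.7675 (V=-99.0850). Price -62.4979; hedge Δ=1.0000, bond B=-127.7479.
  t=1,j=1: stock 108.0000 → up 155.5200 (V=-0.3325), down 93.9600 (V=-61.8925). Price -19.7479; hedge Δ=1.0000, bond B=-127.7479.
  t=0,j=0: stock 75.0000 → up 108.0000 (V=-19.7479), down 65.2500 (V=-62.4979). Price -29.7114; hedge Δ=1.0000, bond B=-104.7114.
The time-0 hedge costs -29.7114, which is the no-arbitrage price.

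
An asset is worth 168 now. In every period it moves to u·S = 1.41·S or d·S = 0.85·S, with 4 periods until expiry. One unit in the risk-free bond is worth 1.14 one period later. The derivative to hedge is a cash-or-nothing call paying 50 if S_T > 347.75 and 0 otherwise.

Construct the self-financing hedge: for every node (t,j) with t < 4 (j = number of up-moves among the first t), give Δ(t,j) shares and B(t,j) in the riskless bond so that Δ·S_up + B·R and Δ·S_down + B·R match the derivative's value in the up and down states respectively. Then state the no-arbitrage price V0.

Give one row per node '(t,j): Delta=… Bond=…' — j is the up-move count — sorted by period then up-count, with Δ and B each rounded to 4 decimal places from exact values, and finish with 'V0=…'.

(0,0): Delta=0.1391 Bond=-13.3187
(1,0): Delta=0.1290 Bond=-13.7375
(1,1): Delta=0.1448 Bond=-16.5295
(2,0): Delta=0.0000 Bond=0.0000
(2,1): Delta=0.2014 Bond=-30.2413
(2,2): Delta=0.1131 Bond=-8.2320
(3,0): Delta=0.0000 Bond=0.0000
(3,1): Delta=0.0000 Bond=0.0000
(3,2): Delta=0.3145 Bond=-66.5727
(3,3): Delta=0.0000 Bond=43.8596
V0=10.0580

Under the risk-neutral measure, an up-move has probability p* = (R−d)/(u−d) = 0.5179 and values discount at R = 1.14.
Payoff layer (t=4): V(4,0)=0.0000, V(4,1)=0.0000, V(4,2)=0.0000, V(4,3)=50.0000, V(4,4)=50.0000
Node (3,0) S=103.1730: V=(p*·0.0000+(1−p*)·0.0000)/1.14=0.0000; Δ=(0.0000−0.0000)/(145.4739−87.6970)=0.0000; B=V−Δ·S=0.0000
Node (3,1) S=171.1458: V=(p*·0.0000+(1−p*)·0.0000)/1.14=0.0000; Δ=(0.0000−0.0000)/(241.3156−145.4739)=0.0000; B=V−Δ·S=0.0000
Node (3,2) S=283.9007: V=(p*·50.0000+(1−p*)·0.0000)/1.14=22.7130; Δ=(50.0000−0.0000)/(400.3000−241.3156)=0.3145; B=V−Δ·S=-66.5727
Node (3,3) S=470.9411: V=(p*·50.0000+(1−p*)·50.0000)/1.14=43.8596; Δ=(50.0000−50.0000)/(664.0270−400.3000)=0.0000; B=V−Δ·S=43.8596
Node (2,0) S=121.3800: V=(p*·0.0000+(1−p*)·0.0000)/1.14=0.0000; Δ=(0.0000−0.0000)/(171.1458−103.1730)=0.0000; B=V−Δ·S=0.0000
Node (2,1) S=201.3480: V=(p*·22.7130+(1−p*)·0.0000)/1.14=10.3176; Δ=(22.7130−0.0000)/(283.9007−171.1458)=0.2014; B=V−Δ·S=-30.2413
Node (2,2) S=334.0008: V=(p*·43.8596+(1−p*)·22.7130)/1.14=29.5298; Δ=(43.8596−22.7130)/(470.9411−283.9007)=0.1131; B=V−Δ·S=-8.2320
Node (1,0) S=142.8000: V=(p*·10.3176+(1−p*)·0.0000)/1.14=4.6869; Δ=(10.3176−0.0000)/(201.3480−121.3800)=0.1290; B=V−Δ·S=-13.7375
Node (1,1) S=236.8800: V=(p*·29.5298+(1−p*)·10.3176)/1.14=17.7779; Δ=(29.5298−10.3176)/(334.0008−201.3480)=0.1448; B=V−Δ·S=-16.5295
Node (0,0) S=168.0000: V=(p*·17.7779+(1−p*)·4.6869)/1.14=10.0580; Δ=(17.7779−4.6869)/(236.8800−142.8000)=0.1391; B=V−Δ·S=-13.3187
The time-0 hedge costs 10.0580, which is the no-arbitrage price.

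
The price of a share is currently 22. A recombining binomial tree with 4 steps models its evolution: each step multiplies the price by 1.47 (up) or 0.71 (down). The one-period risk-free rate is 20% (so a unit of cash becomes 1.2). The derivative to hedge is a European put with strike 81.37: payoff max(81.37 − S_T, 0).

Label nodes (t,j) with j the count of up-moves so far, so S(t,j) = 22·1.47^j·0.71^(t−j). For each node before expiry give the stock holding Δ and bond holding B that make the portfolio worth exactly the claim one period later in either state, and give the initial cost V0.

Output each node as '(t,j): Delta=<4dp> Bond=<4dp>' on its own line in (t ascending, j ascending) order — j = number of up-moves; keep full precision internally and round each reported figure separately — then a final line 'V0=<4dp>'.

Since d<R<u, set p* = (R−d)/(u−d) = 0.6447; price each node as the discounted p*-expectation of its children.
Payoff layer (t=4): V(4,0)=75.7794, V(4,1)=69.7952, V(4,2)=57.4052, V(4,3)=31.7527, V(4,4)=0.0000
(3,0): S=7.8740. Δ = (V_up−V_dn)/(S_up−S_dn) = (69.7952−75.7794)/(11.5748−5.5906) = -1.0000. V = [p*·69.7952 + (1−p*)·75.7794]/1.2 = 59.9343. B = V − Δ·S = 67.8083.
(3,1): S=16.3026. Δ = (V_up−V_dn)/(S_up−S_dn) = (57.4052−69.7952)/(23.9648−11.5748) = -1.0000. V = [p*·57.4052 + (1−p*)·69.7952]/1.2 = 51.5057. B = V − Δ·S = 67.8083.
(3,2): S=33.7533. Δ = (V_up−V_dn)/(S_up−S_dn) = (31.7527−57.4052)/(49.6173−23.9648) = -1.0000. V = [p*·31.7527 + (1−p*)·57.4052]/1.2 = 34.0551. B = V − Δ·S = 67.8083.
(3,3): S=69.8835. Δ = (V_up−V_dn)/(S_up−S_dn) = (0.0000−31.7527)/(102.7288−49.6173) = -0.5979. V = [p*·0.0000 + (1−p*)·31.7527]/1.2 = 9.4005. B = V − Δ·S = 51.1804.
(2,0): S=11.0902. Δ = (V_up−V_dn)/(S_up−S_dn) = (51.5057−59.9343)/(16.3026−7.8740) = -1.0000. V = [p*·51.5057 + (1−p*)·59.9343]/1.2 = 45.4167. B = V − Δ·S = 56.5069.
(2,1): S=22.9614. Δ = (V_up−V_dn)/(S_up−S_dn) = (34.0551−51.5057)/(33.7533−16.3026) = -1.0000. V = [p*·34.0551 + (1−p*)·51.5057]/1.2 = 33.5455. B = V − Δ·S = 56.5069.
(2,2): S=47.5398. Δ = (V_up−V_dn)/(S_up−S_dn) = (9.4005−34.0551)/(69.8835−33.7533) = -0.6824. V = [p*·9.4005 + (1−p*)·34.0551]/1.2 = 15.1328. B = V − Δ·S = 47.5731.
(1,0): S=15.6200. Δ = (V_up−V_dn)/(S_up−S_dn) = (33.5455−45.4167)/(22.9614−11.0902) = -1.0000. V = [p*·33.5455 + (1−p*)·45.4167]/1.2 = 31.4691. B = V − Δ·S = 47.0891.
(1,1): S=32.3400. Δ = (V_up−V_dn)/(S_up−S_dn) = (15.1328−33.5455)/(47.5398−22.9614) = -0.7491. V = [p*·15.1328 + (1−p*)·33.5455]/1.2 = 18.0618. B = V − Δ·S = 42.2891.
(0,0): S=22.0000. Δ = (V_up−V_dn)/(S_up−S_dn) = (18.0618−31.4691)/(32.3400−15.6200) = -0.8019. V = [p*·18.0618 + (1−p*)·31.4691]/1.2 = 19.0208. B = V − Δ·S = 36.6620.
Each (Δ,B) replicates both successor values, so the strategy is self-financing and V0 is arbitrage-free.

(0,0): Delta=-0.8019 Bond=36.6620
(1,0): Delta=-1.0000 Bond=47.0891
(1,1): Delta=-0.7491 Bond=42.2891
(2,0): Delta=-1.0000 Bond=56.5069
(2,1): Delta=-1.0000 Bond=56.5069
(2,2): Delta=-0.6824 Bond=47.5731
(3,0): Delta=-1.0000 Bond=67.8083
(3,1): Delta=-1.0000 Bond=67.8083
(3,2): Delta=-1.0000 Bond=67.8083
(3,3): Delta=-0.5979 Bond=51.1804
V0=19.0208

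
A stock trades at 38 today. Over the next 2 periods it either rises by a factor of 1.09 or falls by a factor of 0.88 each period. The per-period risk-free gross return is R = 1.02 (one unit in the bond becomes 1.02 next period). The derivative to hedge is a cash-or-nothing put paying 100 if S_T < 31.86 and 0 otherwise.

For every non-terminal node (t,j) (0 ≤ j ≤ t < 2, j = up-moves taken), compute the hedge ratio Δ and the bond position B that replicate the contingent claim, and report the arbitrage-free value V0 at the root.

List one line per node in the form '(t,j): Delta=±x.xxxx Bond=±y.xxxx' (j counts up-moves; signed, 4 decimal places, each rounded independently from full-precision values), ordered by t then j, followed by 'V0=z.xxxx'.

(0,0): Delta=-4.0952 Bond=166.2975
(1,0): Delta=-14.2401 Bond=508.8702
(1,1): Delta=0.0000 Bond=0.0000
V0=10.6797

No-arbitrage ⇒ martingale measure with p* = (R−d)/(u−d) = 0.6667.
Payoff layer (t=2): V(2,0)=100.0000, V(2,1)=0.0000, V(2,2)=0.0000
Node (1,0) S=33.4400: V=(p*·0.0000+(1−p*)·100.0000)/1.02=32.6797; Δ=(0.0000−100.0000)/(36.4496−29.4272)=-14.2401; B=V−Δ·S=508.8702
Node (1,1) S=41.4200: V=(p*·0.0000+(1−p*)·0.0000)/1.02=0.0000; Δ=(0.0000−0.0000)/(45.1478−36.4496)=0.0000; B=V−Δ·S=0.0000
Node (0,0) S=38.0000: V=(p*·0.0000+(1−p*)·32.6797)/1.02=10.6797; Δ=(0.0000−32.6797)/(41.4200−33.4400)=-4.0952; B=V−Δ·S=166.2975
The time-0 hedge costs 10.6797, which is the no-arbitrage price.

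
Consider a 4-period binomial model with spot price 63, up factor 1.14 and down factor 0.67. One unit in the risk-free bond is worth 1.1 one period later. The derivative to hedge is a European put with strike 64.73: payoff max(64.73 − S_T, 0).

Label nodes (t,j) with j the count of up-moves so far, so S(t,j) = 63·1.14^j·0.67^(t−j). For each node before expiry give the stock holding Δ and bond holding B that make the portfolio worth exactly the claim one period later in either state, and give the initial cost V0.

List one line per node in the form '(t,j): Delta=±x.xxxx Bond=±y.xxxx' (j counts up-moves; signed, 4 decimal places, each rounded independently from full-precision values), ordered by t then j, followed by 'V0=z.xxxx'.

(0,0): Delta=-0.1902 Bond=13.1381
(1,0): Delta=-1.0000 Bond=48.6326
(1,1): Delta=-0.1460 Bond=11.2723
(2,0): Delta=-1.0000 Bond=53.4959
(2,1): Delta=-1.0000 Bond=53.4959
(2,2): Delta=-0.0993 Bond=8.5766
(3,0): Delta=-1.0000 Bond=58.8455
(3,1): Delta=-1.0000 Bond=58.8455
(3,2): Delta=-1.0000 Bond=58.8455
(3,3): Delta=-0.0500 Bond=4.8379
V0=1.1541

Under the risk-neutral measure, an up-move has probability p* = (R−d)/(u−d) = 0.9149 and values discount at R = 1.1.
Terminal payoffs: V(4,0)=52.0348, V(4,1)=43.1292, V(4,2)=27.9764, V(4,3)=2.1940, V(4,4)=0.0000
  t=3,j=0: stock 18.9481 → up 21.6008 (V=43.1292), down 12.6952 (V=52.0348). Price 39.8974; hedge Δ=-1.0000, bond B=58.8455.
  t=3,j=1: stock 32.2400 → up 36.7536 (V=27.9764), down 21.6008 (V=43.1292). Price 26.6055; hedge Δ=-1.0000, bond B=58.8455.
  t=3,j=2: stock 54.8561 → up 62.5360 (V=2.1940), down 36.7536 (V=27.9764). Price 3.9893; hedge Δ=-1.0000, bond B=58.8455.
  t=3,j=3: stock 93.3373 → up 106.4045 (V=0.0000), down 62.5360 (V=2.1940). Price 0.1698; hedge Δ=-0.0500, bond B=4.8379.
  t=2,j=0: stock 28.2807 → up 32.2400 (V=26.6055), down 18.9481 (V=39.8974). Price 25.2152; hedge Δ=-1.0000, bond B=53.4959.
  t=2,j=1: stock 48.1194 → up 54.8561 (V=3.9893), down 32.2400 (V=26.6055). Price 5.3765; hedge Δ=-1.0000, bond B=53.4959.
  t=2,j=2: stock 81.8748 → up 93.3373 (V=0.1698), down 54.8561 (V=3.9893). Price 0.4498; hedge Δ=-0.0993, bond B=8.5766.
  t=1,j=0: stock 42.2100 → up 48.1194 (V=5.3765), down 28.2807 (V=25.2152). Price 6.4226; hedge Δ=-1.0000, bond B=48.6326.
  t=1,j=1: stock 71.8200 → up 81.8748 (V=0.4498), down 48.1194 (V=5.3765). Price 0.7901; hedge Δ=-0.1460, bond B=11.2723.
  t=0,j=0: stock 63.0000 → up 71.8200 (V=0.7901), down 42.2100 (V=6.4226). Price 1.1541; hedge Δ=-0.1902, bond B=13.1381.
The time-0 hedge costs 1.1541, which is the no-arbitrage price.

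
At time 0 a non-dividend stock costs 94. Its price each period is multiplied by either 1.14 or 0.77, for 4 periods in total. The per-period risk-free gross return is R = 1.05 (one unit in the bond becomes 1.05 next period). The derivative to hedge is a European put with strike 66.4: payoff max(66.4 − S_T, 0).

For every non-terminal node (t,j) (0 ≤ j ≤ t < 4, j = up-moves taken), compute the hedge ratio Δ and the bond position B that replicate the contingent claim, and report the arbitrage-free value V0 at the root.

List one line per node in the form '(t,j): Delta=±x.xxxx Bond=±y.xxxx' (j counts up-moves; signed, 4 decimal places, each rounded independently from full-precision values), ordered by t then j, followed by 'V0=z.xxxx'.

Under the risk-neutral measure, an up-move has probability p* = (R−d)/(u−d) = 0.7568 and values discount at R = 1.05.
Payoff layer (t=4): V(4,0)=33.3561, V(4,1)=17.4779, V(4,2)=0.0000, V(4,3)=0.0000, V(4,4)=0.0000
Node (3,0) S=42.9141: V=(p*·17.4779+(1−p*)·33.3561)/1.05=20.3240; Δ=(17.4779−33.3561)/(48.9221−33.0439)=-1.0000; B=V−Δ·S=63.2381
Node (3,1) S=63.5352: V=(p*·0.0000+(1−p*)·17.4779)/1.05=4.0489; Δ=(0.0000−17.4779)/(72.4301−48.9221)=-0.7435; B=V−Δ·S=51.2866
Node (3,2) S=94.0650: V=(p*·0.0000+(1−p*)·0.0000)/1.05=0.0000; Δ=(0.0000−0.0000)/(107.2342−72.4301)=0.0000; B=V−Δ·S=0.0000
Node (3,3) S=139.2651: V=(p*·0.0000+(1−p*)·0.0000)/1.05=0.0000; Δ=(0.0000−0.0000)/(158.7623−107.2342)=0.0000; B=V−Δ·S=0.0000
Node (2,0) S=55.7326: V=(p*·4.0489+(1−p*)·20.3240)/1.05=7.6264; Δ=(4.0489−20.3240)/(63.5352−42.9141)=-0.7892; B=V−Δ·S=51.6130
Node (2,1) S=82.5132: V=(p*·0.0000+(1−p*)·4.0489)/1.05=0.9380; Δ=(0.0000−4.0489)/(94.0650−63.5352)=-0.1326; B=V−Δ·S=11.8811
Node (2,2) S=122.1624: V=(p*·0.0000+(1−p*)·0.0000)/1.05=0.0000; Δ=(0.0000−0.0000)/(139.2651−94.0650)=0.0000; B=V−Δ·S=0.0000
Node (1,0) S=72.3800: V=(p*·0.9380+(1−p*)·7.6264)/1.05=2.4428; Δ=(0.9380−7.6264)/(82.5132−55.7326)=-0.2497; B=V−Δ·S=20.5196
Node (1,1) S=107.1600: V=(p*·0.0000+(1−p*)·0.9380)/1.05=0.2173; Δ=(0.0000−0.9380)/(122.1624−82.5132)=-0.0237; B=V−Δ·S=2.7524
Node (0,0) S=94.0000: V=(p*·0.2173+(1−p*)·2.4428)/1.05=0.7225; Δ=(0.2173−2.4428)/(107.1600−72.3800)=-0.0640; B=V−Δ·S=6.7373
Each (Δ,B) replicates both successor values, so the strategy is self-financing and V0 is arbitrage-free.

(0,0): Delta=-0.0640 Bond=6.7373
(1,0): Delta=-0.2497 Bond=20.5196
(1,1): Delta=-0.0237 Bond=2.7524
(2,0): Delta=-0.7892 Bond=51.6130
(2,1): Delta=-0.1326 Bond=11.8811
(2,2): Delta=0.0000 Bond=0.0000
(3,0): Delta=-1.0000 Bond=63.2381
(3,1): Delta=-0.7435 Bond=51.2866
(3,2): Delta=0.0000 Bond=0.0000
(3,3): Delta=0.0000 Bond=0.0000
V0=0.7225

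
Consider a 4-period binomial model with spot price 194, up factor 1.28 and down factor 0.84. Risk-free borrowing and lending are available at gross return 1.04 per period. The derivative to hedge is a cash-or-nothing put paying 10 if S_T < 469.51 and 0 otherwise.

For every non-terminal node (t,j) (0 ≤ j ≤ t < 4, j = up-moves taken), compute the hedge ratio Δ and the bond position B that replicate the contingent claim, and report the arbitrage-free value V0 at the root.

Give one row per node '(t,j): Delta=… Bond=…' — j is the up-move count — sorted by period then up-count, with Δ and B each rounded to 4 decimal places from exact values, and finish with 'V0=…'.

No-arbitrage ⇒ martingale measure with p* = (R−d)/(u−d) = 0.4545.
At expiry t=4: V(4,0)=10.0000, V(4,1)=10.0000, V(4,2)=10.0000, V(4,3)=10.0000, V(4,4)=0.0000
Node (3,0) S=114.9846: V=(p*·10.0000+(1−p*)·10.0000)/1.04=9.6154; Δ=(10.0000−10.0000)/(147.1803−96.5870)=0.0000; B=V−Δ·S=9.6154
Node (3,1) S=175.2146: V=(p*·10.0000+(1−p*)·10.0000)/1.04=9.6154; Δ=(10.0000−10.0000)/(224.2747−147.1803)=0.0000; B=V−Δ·S=9.6154
Node (3,2) S=266.9937: V=(p*·10.0000+(1−p*)·10.0000)/1.04=9.6154; Δ=(10.0000−10.0000)/(341.7519−224.2747)=0.0000; B=V−Δ·S=9.6154
Node (3,3) S=406.8475: V=(p*·0.0000+(1−p*)·10.0000)/1.04=5.2448; Δ=(0.0000−10.0000)/(520.7648−341.7519)=-0.0559; B=V−Δ·S=27.9720
Node (2,0) S=136.8864: V=(p*·9.6154+(1−p*)·9.6154)/1.04=9.2456; Δ=(9.6154−9.6154)/(175.2146−114.9846)=0.0000; B=V−Δ·S=9.2456
Node (2,1) S=208.5888: V=(p*·9.6154+(1−p*)·9.6154)/1.04=9.2456; Δ=(9.6154−9.6154)/(266.9937−175.2146)=0.0000; B=V−Δ·S=9.2456
Node (2,2) S=317.8496: V=(p*·5.2448+(1−p*)·9.6154)/1.04=7.3353; Δ=(5.2448−9.6154)/(406.8475−266.9937)=-0.0313; B=V−Δ·S=17.2686
Node (1,0) S=162.9600: V=(p*·9.2456+(1−p*)·9.2456)/1.04=8.8900; Δ=(9.2456−9.2456)/(208.5888−136.8864)=0.0000; B=V−Δ·S=8.8900
Node (1,1) S=248.3200: V=(p*·7.3353+(1−p*)·9.2456)/1.04=8.0551; Δ=(7.3353−9.2456)/(317.8496−208.5888)=-0.0175; B=V−Δ·S=12.3965
Node (0,0) S=194.0000: V=(p*·8.0551+(1−p*)·8.8900)/1.04=8.1831; Δ=(8.0551−8.8900)/(248.3200−162.9600)=-0.0098; B=V−Δ·S=10.0806
Self-financing check: at every node Δ·S+B equals the discounted successor values.

(0,0): Delta=-0.0098 Bond=10.0806
(1,0): Delta=0.0000 Bond=8.8900
(1,1): Delta=-0.0175 Bond=12.3965
(2,0): Delta=0.0000 Bond=9.2456
(2,1): Delta=0.0000 Bond=9.2456
(2,2): Delta=-0.0313 Bond=17.2686
(3,0): Delta=0.0000 Bond=9.6154
(3,1): Delta=0.0000 Bond=9.6154
(3,2): Delta=0.0000 Bond=9.6154
(3,3): Delta=-0.0559 Bond=27.9720
V0=8.1831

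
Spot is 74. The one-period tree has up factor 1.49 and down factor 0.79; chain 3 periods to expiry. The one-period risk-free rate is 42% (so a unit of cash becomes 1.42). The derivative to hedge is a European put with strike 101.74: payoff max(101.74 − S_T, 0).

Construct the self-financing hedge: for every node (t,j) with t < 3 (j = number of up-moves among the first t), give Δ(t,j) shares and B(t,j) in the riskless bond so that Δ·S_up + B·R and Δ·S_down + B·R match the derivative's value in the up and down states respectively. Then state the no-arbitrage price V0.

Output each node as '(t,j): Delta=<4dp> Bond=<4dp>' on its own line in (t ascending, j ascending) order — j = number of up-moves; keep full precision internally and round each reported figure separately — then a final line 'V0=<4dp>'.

(0,0): Delta=-0.0598 Bond=4.7613
(1,0): Delta=-0.5656 Bond=36.3282
(1,1): Delta=-0.0300 Bond=3.4758
(2,0): Delta=-1.0000 Bond=71.6479
(2,1): Delta=-0.5400 Bond=49.3570
(2,2): Delta=0.0000 Bond=0.0000
V0=0.3333

Since d<R<u, set p* = (R−d)/(u−d) = 0.9000; price each node as the discounted p*-expectation of its children.
At expiry t=3: V(3,0)=65.2551, V(3,1)=32.9267, V(3,2)=0.0000, V(3,3)=0.0000
  t=2,j=0: stock 46.1834 → up 68.8133 (V=32.9267), down 36.4849 (V=65.2551). Price 25.4645; hedge Δ=-1.0000, bond B=71.6479.
  t=2,j=1: stock 87.1054 → up 129.7870 (V=0.0000), down 68.8133 (V=32.9267). Price 2.3188; hedge Δ=-0.5400, bond B=49.3570.
  t=2,j=2: stock 164.2874 → up 244.7882 (V=0.0000), down 129.7870 (V=0.0000). Price 0.0000; hedge Δ=0.0000, bond B=0.0000.
  t=1,j=0: stock 58.4600 → up 87.1054 (V=2.3188), down 46.1834 (V=25.4645). Price 3.2629; hedge Δ=-0.5656, bond B=36.3282.
  t=1,j=1: stock 110.2600 → up 164.2874 (V=0.0000), down 87.1054 (V=2.3188). Price 0.1633; hedge Δ=-0.0300, bond B=3.4758.
  t=0,j=0: stock 74.0000 → up 110.2600 (V=0.1633), down 58.4600 (V=3.2629). Price 0.3333; hedge Δ=-0.0598, bond B=4.7613.
The time-0 hedge costs 0.3333, which is the no-arbitrage price.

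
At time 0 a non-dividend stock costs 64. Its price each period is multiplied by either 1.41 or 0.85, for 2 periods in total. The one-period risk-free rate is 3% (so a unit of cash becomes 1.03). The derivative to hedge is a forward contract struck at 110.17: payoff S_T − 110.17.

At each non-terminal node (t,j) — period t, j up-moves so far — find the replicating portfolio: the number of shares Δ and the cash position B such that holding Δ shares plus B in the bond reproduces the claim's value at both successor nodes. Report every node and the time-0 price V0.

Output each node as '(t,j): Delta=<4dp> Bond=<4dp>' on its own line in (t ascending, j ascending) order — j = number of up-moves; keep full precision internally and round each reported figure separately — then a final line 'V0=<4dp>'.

Since d<R<u, set p* = (R−d)/(u−d) = 0.3214; price each node as the discounted p*-expectation of its children.
Terminal values V(2,·): V(2,0)=-63.9300, V(2,1)=-33.4660, V(2,2)=17.0684
(1,0): S=54.4000. Δ = (V_up−V_dn)/(S_up−S_dn) = (-33.4660−-63.9300)/(76.7040−46.2400) = 1.0000. V = [p*·-33.4660 + (1−p*)·-63.9300]/1.03 = -52.5612. B = V − Δ·S = -106.9612.
(1,1): S=90.2400. Δ = (V_up−V_dn)/(S_up−S_dn) = (17.0684−-33.4660)/(127.2384−76.7040) = 1.0000. V = [p*·17.0684 + (1−p*)·-33.4660]/1.03 = -16.7212. B = V − Δ·S = -106.9612.
(0,0): S=64.0000. Δ = (V_up−V_dn)/(S_up−S_dn) = (-16.7212−-52.5612)/(90.2400−54.4000) = 1.0000. V = [p*·-16.7212 + (1−p*)·-52.5612]/1.03 = -39.8458. B = V − Δ·S = -103.8458.
Check: Δ(0,0)·S0 + B(0,0) = -39.8458 = V0.

(0,0): Delta=1.0000 Bond=-103.8458
(1,0): Delta=1.0000 Bond=-106.9612
(1,1): Delta=1.0000 Bond=-106.9612
V0=-39.8458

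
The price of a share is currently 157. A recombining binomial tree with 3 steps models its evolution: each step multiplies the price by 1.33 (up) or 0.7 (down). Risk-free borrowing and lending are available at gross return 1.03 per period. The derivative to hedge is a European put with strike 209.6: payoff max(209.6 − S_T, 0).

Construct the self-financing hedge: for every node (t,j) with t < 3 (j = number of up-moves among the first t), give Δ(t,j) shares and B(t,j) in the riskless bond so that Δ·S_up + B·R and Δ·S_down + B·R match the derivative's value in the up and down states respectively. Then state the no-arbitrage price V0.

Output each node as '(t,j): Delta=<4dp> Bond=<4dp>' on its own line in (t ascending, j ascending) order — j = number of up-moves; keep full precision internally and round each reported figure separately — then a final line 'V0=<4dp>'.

No-arbitrage ⇒ martingale measure with p* = (R−d)/(u−d) = 0.5238.
Terminal values V(3,·): V(3,0)=155.7490, V(3,1)=107.2831, V(3,2)=15.1979, V(3,3)=0.0000
(2,0): S=76.9300. Δ = (V_up−V_dn)/(S_up−S_dn) = (107.2831−155.7490)/(102.3169−53.8510) = -1.0000. V = [p*·107.2831 + (1−p*)·155.7490]/1.03 = 126.5651. B = V − Δ·S = 203.4951.
(2,1): S=146.1670. Δ = (V_up−V_dn)/(S_up−S_dn) = (15.1979−107.2831)/(194.4021−102.3169) = -1.0000. V = [p*·15.1979 + (1−p*)·107.2831]/1.03 = 57.3281. B = V − Δ·S = 203.4951.
(2,2): S=277.7173. Δ = (V_up−V_dn)/(S_up−S_dn) = (0.0000−15.1979)/(369.3640−194.4021) = -0.0869. V = [p*·0.0000 + (1−p*)·15.1979]/1.03 = 7.0263. B = V − Δ·S = 31.1499.
(1,0): S=109.9000. Δ = (V_up−V_dn)/(S_up−S_dn) = (57.3281−126.5651)/(146.1670−76.9300) = -1.0000. V = [p*·57.3281 + (1−p*)·126.5651]/1.03 = 87.6681. B = V − Δ·S = 197.5681.
(1,1): S=208.8100. Δ = (V_up−V_dn)/(S_up−S_dn) = (7.0263−57.3281)/(277.7173−146.1670) = -0.3824. V = [p*·7.0263 + (1−p*)·57.3281]/1.03 = 30.0772. B = V − Δ·S = 109.9214.
(0,0): S=157.0000. Δ = (V_up−V_dn)/(S_up−S_dn) = (30.0772−87.6681)/(208.8100−109.9000) = -0.5823. V = [p*·30.0772 + (1−p*)·87.6681]/1.03 = 55.8267. B = V − Δ·S = 147.2407.
Check: Δ(0,0)·S0 + B(0,0) = 55.8267 = V0.

(0,0): Delta=-0.5823 Bond=147.2407
(1,0): Delta=-1.0000 Bond=197.5681
(1,1): Delta=-0.3824 Bond=109.9214
(2,0): Delta=-1.0000 Bond=203.4951
(2,1): Delta=-1.0000 Bond=203.4951
(2,2): Delta=-0.0869 Bond=31.1499
V0=55.8267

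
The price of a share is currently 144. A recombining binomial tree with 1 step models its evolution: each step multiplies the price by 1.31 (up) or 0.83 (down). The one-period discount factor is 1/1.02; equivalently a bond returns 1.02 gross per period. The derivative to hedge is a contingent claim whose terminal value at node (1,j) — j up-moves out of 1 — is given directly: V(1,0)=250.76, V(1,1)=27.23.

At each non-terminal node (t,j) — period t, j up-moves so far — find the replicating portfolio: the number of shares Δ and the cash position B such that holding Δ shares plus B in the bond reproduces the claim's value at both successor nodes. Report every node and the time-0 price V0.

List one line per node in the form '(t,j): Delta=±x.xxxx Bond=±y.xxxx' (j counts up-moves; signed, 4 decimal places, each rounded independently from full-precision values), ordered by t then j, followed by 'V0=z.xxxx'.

(0,0): Delta=-3.2339 Bond=624.7849
V0=159.0974

No-arbitrage ⇒ martingale measure with p* = (R−d)/(u−d) = 0.3958.
Terminal payoffs: V(1,0)=250.7600, V(1,1)=27.2300
(0,0): S=144.0000. Δ = (V_up−V_dn)/(S_up−S_dn) = (27.2300−250.7600)/(188.6400−119.5200) = -3.2339. V = [p*·27.2300 + (1−p*)·250.7600]/1.02 = 159.0974. B = V − Δ·S = 624.7849.
Root portfolio cost Δ·144+B reproduces V0=159.0974.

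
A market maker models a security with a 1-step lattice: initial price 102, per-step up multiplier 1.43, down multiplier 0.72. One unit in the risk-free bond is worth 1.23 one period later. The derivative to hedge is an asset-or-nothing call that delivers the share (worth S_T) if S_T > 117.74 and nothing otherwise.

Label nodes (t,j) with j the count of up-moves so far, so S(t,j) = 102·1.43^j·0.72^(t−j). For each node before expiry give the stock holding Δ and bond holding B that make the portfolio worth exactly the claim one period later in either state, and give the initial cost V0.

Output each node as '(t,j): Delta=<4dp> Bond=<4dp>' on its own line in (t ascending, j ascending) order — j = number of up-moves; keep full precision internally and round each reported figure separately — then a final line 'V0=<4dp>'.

(0,0): Delta=2.0141 Bond=-120.2556
V0=85.1810

Risk-neutral probability p* = (R−d)/(u−d) = (1.23−0.72)/(1.43−0.72) = 0.7183.
At expiry t=1: V(1,0)=0.0000, V(1,1)=145.8600
  t=0,j=0: stock 102.0000 → up 145.8600 (V=145.8600), down 73.4400 (V=0.0000). Price 85.1810; hedge Δ=2.0141, bond B=-120.2556.
Each (Δ,B) replicates both successor values, so the strategy is self-financing and V0 is arbitrage-free.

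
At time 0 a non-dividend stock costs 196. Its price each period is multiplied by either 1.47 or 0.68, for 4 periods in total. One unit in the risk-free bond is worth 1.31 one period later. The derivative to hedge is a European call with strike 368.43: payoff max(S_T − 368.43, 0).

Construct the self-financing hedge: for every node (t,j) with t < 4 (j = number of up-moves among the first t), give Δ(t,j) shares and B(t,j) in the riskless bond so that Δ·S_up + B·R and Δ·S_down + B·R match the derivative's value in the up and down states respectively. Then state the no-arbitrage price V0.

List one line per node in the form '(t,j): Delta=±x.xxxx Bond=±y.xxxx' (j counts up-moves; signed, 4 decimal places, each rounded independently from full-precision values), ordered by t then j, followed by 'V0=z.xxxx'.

(0,0): Delta=0.7776 Bond=-69.6513
(1,0): Delta=0.1934 Bond=-13.3770
(1,1): Delta=0.8462 Bond=-111.0187
(2,0): Delta=0.0000 Bond=0.0000
(2,1): Delta=0.2161 Bond=-21.9744
(2,2): Delta=0.9203 Bond=-176.7895
(3,0): Delta=0.0000 Bond=0.0000
(3,1): Delta=0.0000 Bond=0.0000
(3,2): Delta=0.2415 Bond=-36.0974
(3,3): Delta=1.0000 Bond=-281.2443
V0=82.7555

Since d<R<u, set p* = (R−d)/(u−d) = 0.7975; price each node as the discounted p*-expectation of its children.
Payoff layer (t=4): V(4,0)=0.0000, V(4,1)=0.0000, V(4,2)=0.0000, V(4,3)=54.9370, V(4,4)=546.7898
  t=3,j=0: stock 61.6287 → up 90.5941 (V=0.0000), down 41.9075 (V=0.0000). Price 0.0000; hedge Δ=0.0000, bond B=0.0000.
  t=3,j=1: stock 133.2267 → up 195.8432 (V=0.0000), down 90.5941 (V=0.0000). Price 0.0000; hedge Δ=0.0000, bond B=0.0000.
  t=3,j=2: stock 288.0048 → up 423.3670 (V=54.9370), down 195.8432 (V=0.0000). Price 33.4431; hedge Δ=0.2415, bond B=-36.0974.
  t=3,j=3: stock 622.5985 → up 915.2198 (V=546.7898), down 423.3670 (V=54.9370). Price 341.3542; hedge Δ=1.0000, bond B=-281.2443.
  t=2,j=0: stock 90.6304 → up 133.2267 (V=0.0000), down 61.6287 (V=0.0000). Price 0.0000; hedge Δ=0.0000, bond B=0.0000.
  t=2,j=1: stock 195.9216 → up 288.0048 (V=33.4431), down 133.2267 (V=0.0000). Price 20.3587; hedge Δ=0.2161, bond B=-21.9744.
  t=2,j=2: stock 423.5364 → up 622.5985 (V=341.3542), down 288.0048 (V=33.4431). Price 212.9714; hedge Δ=0.9203, bond B=-176.7895.
  t=1,j=0: stock 133.2800 → up 195.9216 (V=20.3587), down 90.6304 (V=0.0000). Price 12.3934; hedge Δ=0.1934, bond B=-13.3770.
  t=1,j=1: stock 288.1200 → up 423.5364 (V=212.9714), down 195.9216 (V=20.3587). Price 132.7948; hedge Δ=0.8462, bond B=-111.0187.
  t=0,j=0: stock 196.0000 → up 288.1200 (V=132.7948), down 133.2800 (V=12.3934). Price 82.7555; hedge Δ=0.7776, bond B=-69.6513.
Self-financing check: at every node Δ·S+B equals the discounted successor values.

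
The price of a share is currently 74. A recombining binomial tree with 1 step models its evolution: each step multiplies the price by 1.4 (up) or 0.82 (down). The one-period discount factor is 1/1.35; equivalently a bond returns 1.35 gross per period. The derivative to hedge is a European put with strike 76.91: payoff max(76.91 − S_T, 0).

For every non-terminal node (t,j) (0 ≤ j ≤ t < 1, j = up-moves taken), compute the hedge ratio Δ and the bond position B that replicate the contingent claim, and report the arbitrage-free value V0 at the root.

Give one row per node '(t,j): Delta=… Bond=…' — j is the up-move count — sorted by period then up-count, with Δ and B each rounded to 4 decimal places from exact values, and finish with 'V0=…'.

The replicating-portfolio and risk-neutral prices coincide; use p* = (1.35−0.82)/(1.4−0.82) = 0.9138 for the latter.
Terminal payoffs: V(1,0)=16.2300, V(1,1)=0.0000
Node (0,0) S=74.0000: V=(p*·0.0000+(1−p*)·16.2300)/1.35=1.0364; Δ=(0.0000−16.2300)/(103.6000−60.6800)=-0.3781; B=V−Δ·S=29.0192
Root portfolio cost Δ·74+B reproduces V0=1.0364.

(0,0): Delta=-0.3781 Bond=29.0192
V0=1.0364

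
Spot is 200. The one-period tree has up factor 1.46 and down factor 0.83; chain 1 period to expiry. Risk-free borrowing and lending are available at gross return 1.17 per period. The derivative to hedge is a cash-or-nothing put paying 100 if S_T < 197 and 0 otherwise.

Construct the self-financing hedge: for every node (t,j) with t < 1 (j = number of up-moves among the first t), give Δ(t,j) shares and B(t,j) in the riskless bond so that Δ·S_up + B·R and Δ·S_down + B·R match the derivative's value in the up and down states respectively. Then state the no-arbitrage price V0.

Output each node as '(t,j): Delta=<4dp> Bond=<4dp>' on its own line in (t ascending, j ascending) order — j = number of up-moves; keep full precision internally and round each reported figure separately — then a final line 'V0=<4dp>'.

Under the risk-neutral measure, an up-move has probability p* = (R−d)/(u−d) = 0.5397 and values discount at R = 1.17.
Terminal values V(1,·): V(1,0)=100.0000, V(1,1)=0.0000
  t=0,j=0: stock 200.0000 → up 292.0000 (V=0.0000), down 166.0000 (V=100.0000). Price 39.3434; hedge Δ=-0.7937, bond B=198.0735.
Check: Δ(0,0)·S0 + B(0,0) = 39.3434 = V0.

(0,0): Delta=-0.7937 Bond=198.0735
V0=39.3434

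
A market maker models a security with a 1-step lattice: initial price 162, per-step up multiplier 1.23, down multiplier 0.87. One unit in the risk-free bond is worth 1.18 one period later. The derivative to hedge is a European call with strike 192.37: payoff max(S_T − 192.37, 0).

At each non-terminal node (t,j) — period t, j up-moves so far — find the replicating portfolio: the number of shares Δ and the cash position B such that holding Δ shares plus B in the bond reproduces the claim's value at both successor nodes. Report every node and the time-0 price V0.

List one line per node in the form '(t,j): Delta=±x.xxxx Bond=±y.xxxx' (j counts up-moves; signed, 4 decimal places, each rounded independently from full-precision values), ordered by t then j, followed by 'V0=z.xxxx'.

(0,0): Delta=0.1181 Bond=-14.1109
V0=5.0280

Since d<R<u, set p* = (R−d)/(u−d) = 0.8611; price each node as the discounted p*-expectation of its children.
Terminal values V(1,·): V(1,0)=0.0000, V(1,1)=6.8900
  t=0,j=0: stock 162.0000 → up 199.2600 (V=6.8900), down 140.9400 (V=0.0000). Price 5.0280; hedge Δ=0.1181, bond B=-14.1109.
Each (Δ,B) replicates both successor values, so the strategy is self-financing and V0 is arbitrage-free.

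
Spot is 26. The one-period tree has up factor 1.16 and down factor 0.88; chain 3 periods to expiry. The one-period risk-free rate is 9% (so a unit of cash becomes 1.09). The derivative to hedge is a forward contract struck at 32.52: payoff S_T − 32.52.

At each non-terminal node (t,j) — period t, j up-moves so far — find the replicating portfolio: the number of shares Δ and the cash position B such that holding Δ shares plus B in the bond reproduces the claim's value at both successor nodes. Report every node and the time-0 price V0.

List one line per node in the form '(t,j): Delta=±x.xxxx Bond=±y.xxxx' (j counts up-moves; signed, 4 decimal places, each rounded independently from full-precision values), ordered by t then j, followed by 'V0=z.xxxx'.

Since d<R<u, set p* = (R−d)/(u−d) = 0.7500; price each node as the discounted p*-expectation of its children.
Terminal payoffs: V(3,0)=-14.8017, V(3,1)=-9.1641, V(3,2)=-1.7327, V(3,3)=8.0633
  t=2,j=0: stock 20.1344 → up 23.3559 (V=-9.1641), down 17.7183 (V=-14.8017). Price -9.7005; hedge Δ=1.0000, bond B=-29.8349.
  t=2,j=1: stock 26.5408 → up 30.7873 (V=-1.7327), down 23.3559 (V=-9.1641). Price -3.2941; hedge Δ=1.0000, bond B=-29.8349.
  t=2,j=2: stock 34.9856 → up 40.5833 (V=8.0633), down 30.7873 (V=-1.7327). Price 5.1507; hedge Δ=1.0000, bond B=-29.8349.
  t=1,j=0: stock 22.8800 → up 26.5408 (V=-3.2941), down 20.1344 (V=-9.7005). Price -4.4914; hedge Δ=1.0000, bond B=-27.3714.
  t=1,j=1: stock 30.1600 → up 34.9856 (V=5.1507), down 26.5408 (V=-3.2941). Price 2.7886; hedge Δ=1.0000, bond B=-27.3714.
  t=0,j=0: stock 26.0000 → up 30.1600 (V=2.7886), down 22.8800 (V=-4.4914). Price 0.8886; hedge Δ=1.0000, bond B=-25.1114.
Check: Δ(0,0)·S0 + B(0,0) = 0.8886 = V0.

(0,0): Delta=1.0000 Bond=-25.1114
(1,0): Delta=1.0000 Bond=-27.3714
(1,1): Delta=1.0000 Bond=-27.3714
(2,0): Delta=1.0000 Bond=-29.8349
(2,1): Delta=1.0000 Bond=-29.8349
(2,2): Delta=1.0000 Bond=-29.8349
V0=0.8886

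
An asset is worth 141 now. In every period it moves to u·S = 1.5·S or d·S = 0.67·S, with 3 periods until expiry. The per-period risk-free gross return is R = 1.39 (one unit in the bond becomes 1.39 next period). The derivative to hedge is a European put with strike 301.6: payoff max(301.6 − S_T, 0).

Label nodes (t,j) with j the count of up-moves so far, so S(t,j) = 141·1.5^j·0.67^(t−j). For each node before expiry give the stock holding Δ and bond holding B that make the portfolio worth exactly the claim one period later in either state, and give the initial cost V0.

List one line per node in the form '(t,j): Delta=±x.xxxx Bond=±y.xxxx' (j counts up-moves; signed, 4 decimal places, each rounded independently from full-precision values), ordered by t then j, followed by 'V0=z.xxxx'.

(0,0): Delta=-0.4200 Bond=72.8837
(1,0): Delta=-1.0000 Bond=156.0996
(1,1): Delta=-0.3804 Bond=92.9375
(2,0): Delta=-1.0000 Bond=216.9784
(2,1): Delta=-1.0000 Bond=216.9784
(2,2): Delta=-0.3382 Bond=115.7699
V0=13.6617

No-arbitrage ⇒ martingale measure with p* = (R−d)/(u−d) = 0.8675.
At expiry t=3: V(3,0)=259.1924, V(3,1)=206.6576, V(3,2)=89.0425, V(3,3)=0.0000
Node (2,0) S=63.2949: V=(p*·206.6576+(1−p*)·259.1924)/1.39=153.6835; Δ=(206.6576−259.1924)/(94.9424−42.4076)=-1.0000; B=V−Δ·S=216.9784
Node (2,1) S=141.7050: V=(p*·89.0425+(1−p*)·206.6576)/1.39=75.2734; Δ=(89.0425−206.6576)/(212.5575−94.9424)=-1.0000; B=V−Δ·S=216.9784
Node (2,2) S=317.2500: V=(p*·0.0000+(1−p*)·89.0425)/1.39=8.4898; Δ=(0.0000−89.0425)/(475.8750−212.5575)=-0.3382; B=V−Δ·S=115.7699
Node (1,0) S=94.4700: V=(p*·75.2734+(1−p*)·153.6835)/1.39=61.6296; Δ=(75.2734−153.6835)/(141.7050−63.2949)=-1.0000; B=V−Δ·S=156.0996
Node (1,1) S=211.5000: V=(p*·8.4898+(1−p*)·75.2734)/1.39=12.4753; Δ=(8.4898−75.2734)/(317.2500−141.7050)=-0.3804; B=V−Δ·S=92.9375
Node (0,0) S=141.0000: V=(p*·12.4753+(1−p*)·61.6296)/1.39=13.6617; Δ=(12.4753−61.6296)/(211.5000−94.4700)=-0.4200; B=V−Δ·S=72.8837
Each (Δ,B) replicates both successor values, so the strategy is self-financing and V0 is arbitrage-free.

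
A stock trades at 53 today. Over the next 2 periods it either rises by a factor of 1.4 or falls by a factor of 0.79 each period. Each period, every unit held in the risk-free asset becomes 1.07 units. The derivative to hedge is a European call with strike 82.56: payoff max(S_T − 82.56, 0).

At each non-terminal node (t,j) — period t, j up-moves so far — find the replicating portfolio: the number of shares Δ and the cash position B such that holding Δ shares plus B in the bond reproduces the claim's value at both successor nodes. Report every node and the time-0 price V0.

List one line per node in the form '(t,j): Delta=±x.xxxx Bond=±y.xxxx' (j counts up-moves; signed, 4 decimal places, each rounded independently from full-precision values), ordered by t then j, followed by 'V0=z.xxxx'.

Risk-neutral probability p* = (R−d)/(u−d) = (1.07−0.79)/(1.4−0.79) = 0.4590.
Payoff layer (t=2): V(2,0)=0.0000, V(2,1)=0.0000, V(2,2)=21.3200
(1,0): S=41.8700. Δ = (V_up−V_dn)/(S_up−S_dn) = (0.0000−0.0000)/(58.6180−33.0773) = 0.0000. V = [p*·0.0000 + (1−p*)·0.0000]/1.07 = 0.0000. B = V − Δ·S = 0.0000.
(1,1): S=74.2000. Δ = (V_up−V_dn)/(S_up−S_dn) = (21.3200−0.0000)/(103.8800−58.6180) = 0.4710. V = [p*·21.3200 + (1−p*)·0.0000]/1.07 = 9.1460. B = V − Δ·S = -25.8048.
(0,0): S=53.0000. Δ = (V_up−V_dn)/(S_up−S_dn) = (9.1460−0.0000)/(74.2000−41.8700) = 0.2829. V = [p*·9.1460 + (1−p*)·0.0000]/1.07 = 3.9235. B = V − Δ·S = -11.0699.
Self-financing check: at every node Δ·S+B equals the discounted successor values.

(0,0): Delta=0.2829 Bond=-11.0699
(1,0): Delta=0.0000 Bond=0.0000
(1,1): Delta=0.4710 Bond=-25.8048
V0=3.9235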